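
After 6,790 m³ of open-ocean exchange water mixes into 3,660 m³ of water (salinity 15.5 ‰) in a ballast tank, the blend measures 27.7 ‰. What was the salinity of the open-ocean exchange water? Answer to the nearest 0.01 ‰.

Salt balance: 3,660×15.5 + 6,790×S = 10,450×27.7
56,730 + 6,790·S = 289,465
S = (289,465 − 56,730) / 6,790 = 34.2761 ‰

34.28 ‰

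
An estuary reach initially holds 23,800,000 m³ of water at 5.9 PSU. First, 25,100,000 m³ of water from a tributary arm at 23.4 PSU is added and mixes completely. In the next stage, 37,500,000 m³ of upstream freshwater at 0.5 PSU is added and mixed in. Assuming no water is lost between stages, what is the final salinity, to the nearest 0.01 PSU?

Weighted by volume,
Initial salt = 23,800,000×5.9 = 140,420,000
After stage 1: salt = 140,420,000 + 25,100,000×23.4 = 727,760,000; volume = 48,900,000 m³; S = 14.883 PSU
After stage 2: salt = 727,760,000 + 37,500,000×0.5 = 746,510,000; volume = 86,400,000 m³
S = 746,510,000 / 86,400,000 = 8.6402 PSU

8.64 PSU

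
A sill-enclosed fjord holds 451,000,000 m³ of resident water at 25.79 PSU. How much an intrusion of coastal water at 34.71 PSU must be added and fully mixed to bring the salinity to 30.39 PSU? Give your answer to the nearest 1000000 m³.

Salt balance: 451,000,000×25.79 + V×34.71 = (451,000,000+V)×30.39
11,631,290,000 + 34.71V = 13,705,890,000 + 30.39V
2,074,600,000 = 4.32V
V = 480,231,481.48 m³

480000000 m³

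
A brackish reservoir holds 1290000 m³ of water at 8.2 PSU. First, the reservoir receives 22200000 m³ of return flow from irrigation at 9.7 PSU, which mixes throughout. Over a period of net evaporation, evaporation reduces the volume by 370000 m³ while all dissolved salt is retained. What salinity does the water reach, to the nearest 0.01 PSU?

After mixing: salt = 1,290,000×8.2 + 22,200,000×9.7 = 225,918,000; volume = 23,490,000 m³
After evaporation: salt unchanged = 225,918,000; volume = 23,490,000 − 370,000 = 23,120,000 m³
S = 225,918,000 / 23,120,000 = 9.7715 PSU

9.77 PSU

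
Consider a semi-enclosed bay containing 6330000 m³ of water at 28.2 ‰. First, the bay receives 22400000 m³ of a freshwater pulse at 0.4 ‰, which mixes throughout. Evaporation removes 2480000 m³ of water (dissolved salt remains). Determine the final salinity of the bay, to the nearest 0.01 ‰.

After mixing: salt = 6,330,000×28.2 + 22,400,000×0.4 = 187,466,000; volume = 28,730,000 m³
After evaporation: salt unchanged = 187,466,000; volume = 28,730,000 − 2,480,000 = 26,250,000 m³
S = 187,466,000 / 26,250,000 = 7.1416 ‰

7.14 ‰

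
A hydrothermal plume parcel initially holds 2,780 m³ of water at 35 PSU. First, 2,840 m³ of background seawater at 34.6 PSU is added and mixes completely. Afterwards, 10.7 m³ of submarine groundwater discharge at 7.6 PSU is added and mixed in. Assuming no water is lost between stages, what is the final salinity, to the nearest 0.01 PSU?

Mass of salt is conserved:
Initial salt = 2,780×35 = 97,300
After stage 1: salt = 97,300 + 2,840×34.6 = 195,564; volume = 5,620 m³; S = 34.798 PSU
After stage 2: salt = 195,564 + 10.7×7.6 = 195,645.32; volume = 5,630.7 m³
S = 195,645.32 / 5,630.7 = 34.7462 PSU

34.75 PSU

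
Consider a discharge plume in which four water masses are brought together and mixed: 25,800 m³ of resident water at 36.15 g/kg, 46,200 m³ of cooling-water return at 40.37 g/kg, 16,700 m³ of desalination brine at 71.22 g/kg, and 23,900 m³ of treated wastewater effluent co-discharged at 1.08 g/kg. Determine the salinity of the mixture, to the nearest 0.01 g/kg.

Weighted by volume,
salt = 25,800×36.15 + 46,200×40.37 + 16,700×71.22 + 23,900×1.08 = 932,670 + 1,865,094 + 1,189,374 + 25,812 = 4,012,950
volume = 25,800 + 46,200 + 16,700 + 23,900 = 112,600 m³
S = 4,012,950 / 112,600 = 35.639 g/kg

35.64 g/kg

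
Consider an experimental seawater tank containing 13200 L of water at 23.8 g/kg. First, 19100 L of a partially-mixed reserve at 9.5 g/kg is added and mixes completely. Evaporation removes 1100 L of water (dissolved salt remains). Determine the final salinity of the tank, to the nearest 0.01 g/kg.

15.88 g/kg

After mixing: salt = 13,200×23.8 + 19,100×9.5 = 495,610; volume = 32,300 L
After evaporation: salt unchanged = 495,610; volume = 32,300 − 1,100 = 31,200 L
S = 495,610 / 31,200 = 15.8849 g/kg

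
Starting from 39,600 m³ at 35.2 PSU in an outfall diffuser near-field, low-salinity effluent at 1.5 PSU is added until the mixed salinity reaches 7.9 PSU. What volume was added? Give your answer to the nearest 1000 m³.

Salt balance: 39,600×35.2 + V×1.5 = (39,600+V)×7.9
1,393,920 + 1.5V = 312,840 + 7.9V
1,081,080 = 6.4V
V = 168,918.75 m³

169000 m³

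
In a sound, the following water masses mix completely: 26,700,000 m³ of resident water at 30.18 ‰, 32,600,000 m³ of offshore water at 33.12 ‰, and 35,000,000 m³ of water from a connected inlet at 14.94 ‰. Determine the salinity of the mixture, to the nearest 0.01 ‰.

25.54 ‰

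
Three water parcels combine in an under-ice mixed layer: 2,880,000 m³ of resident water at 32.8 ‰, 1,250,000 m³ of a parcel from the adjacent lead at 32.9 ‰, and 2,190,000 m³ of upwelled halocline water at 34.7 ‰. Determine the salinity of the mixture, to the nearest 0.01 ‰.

Conserving salt mass:
salt = 2,880,000×32.8 + 1,250,000×32.9 + 2,190,000×34.7 = 94,464,000 + 41,125,000 + 75,993,000 = 211,582,000
volume = 2,880,000 + 1,250,000 + 2,190,000 = 6,320,000 m³
S = 211,582,000 / 6,320,000 = 33.4782 ‰

33.48 ‰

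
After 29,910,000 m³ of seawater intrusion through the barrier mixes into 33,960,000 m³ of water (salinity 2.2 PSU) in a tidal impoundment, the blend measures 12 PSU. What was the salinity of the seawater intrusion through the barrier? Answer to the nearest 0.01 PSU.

23.13 PSU

Salt balance: 33,960,000×2.2 + 29,910,000×S = 63,870,000×12
74,712,000 + 29,910,000·S = 766,440,000
S = (766,440,000 − 74,712,000) / 29,910,000 = 23.127 PSU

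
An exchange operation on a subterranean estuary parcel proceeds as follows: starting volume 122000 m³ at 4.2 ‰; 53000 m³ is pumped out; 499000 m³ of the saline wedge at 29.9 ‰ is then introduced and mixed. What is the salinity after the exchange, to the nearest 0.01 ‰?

Remaining after removal: 69,000 m³ at 4.2 ‰ (salt = 289,800)
After addition: salt = 289,800 + 499,000×29.9 = 15,209,900; volume = 568,000 m³
S = 15,209,900 / 568,000 = 26.778 ‰

26.78 ‰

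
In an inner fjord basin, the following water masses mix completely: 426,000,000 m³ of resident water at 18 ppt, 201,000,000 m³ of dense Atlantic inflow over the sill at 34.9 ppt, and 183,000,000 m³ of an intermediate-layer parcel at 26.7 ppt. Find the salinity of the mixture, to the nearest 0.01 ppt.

24.16 ppt

Mass of salt is conserved:
salt = 426,000,000×18 + 201,000,000×34.9 + 183,000,000×26.7 = 7,668,000,000 + 7,014,900,000 + 4,886,100,000 = 19,569,000,000
volume = 426,000,000 + 201,000,000 + 183,000,000 = 810,000,000 m³
S = 19,569,000,000 / 810,000,000 = 24.1593 ppt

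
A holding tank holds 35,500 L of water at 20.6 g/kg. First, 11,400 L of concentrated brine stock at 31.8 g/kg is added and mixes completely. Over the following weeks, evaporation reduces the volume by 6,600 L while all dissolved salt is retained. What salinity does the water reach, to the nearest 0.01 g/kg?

27.14 g/kg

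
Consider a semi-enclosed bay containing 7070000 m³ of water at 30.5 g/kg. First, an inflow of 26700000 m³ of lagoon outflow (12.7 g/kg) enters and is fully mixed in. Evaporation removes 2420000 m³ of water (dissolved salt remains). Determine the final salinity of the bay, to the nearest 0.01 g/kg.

After mixing: salt = 7,070,000×30.5 + 26,700,000×12.7 = 554,725,000; volume = 33,770,000 m³
After evaporation: salt unchanged = 554,725,000; volume = 33,770,000 − 2,420,000 = 31,350,000 m³
S = 554,725,000 / 31,350,000 = 17.6946 g/kg

17.69 g/kg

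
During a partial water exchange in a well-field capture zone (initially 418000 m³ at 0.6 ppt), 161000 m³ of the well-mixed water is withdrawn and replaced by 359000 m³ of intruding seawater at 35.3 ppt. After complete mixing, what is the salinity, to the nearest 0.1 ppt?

Remaining after removal: 257,000 m³ at 0.6 ppt (salt = 154,200)
After addition: salt = 154,200 + 359,000×35.3 = 12,826,900; volume = 616,000 m³
S = 12,826,900 / 616,000 = 20.8229 ppt

20.8 ppt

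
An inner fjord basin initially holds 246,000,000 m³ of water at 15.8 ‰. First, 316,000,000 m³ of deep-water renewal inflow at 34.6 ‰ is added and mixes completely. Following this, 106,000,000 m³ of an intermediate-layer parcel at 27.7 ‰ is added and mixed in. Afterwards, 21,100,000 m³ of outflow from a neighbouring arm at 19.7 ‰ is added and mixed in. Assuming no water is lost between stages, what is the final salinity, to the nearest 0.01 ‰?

26.37 ‰

Mass of salt is conserved:
Initial salt = 246,000,000×15.8 = 3,886,800,000
After stage 1: salt = 3,886,800,000 + 316,000,000×34.6 = 14,820,400,000; volume = 562,000,000 m³; S = 26.371 ‰
After stage 2: salt = 14,820,400,000 + 106,000,000×27.7 = 17,756,600,000; volume = 668,000,000 m³; S = 26.582 ‰
After stage 3: salt = 17,756,600,000 + 21,100,000×19.7 = 18,172,270,000; volume = 689,100,000 m³
S = 18,172,270,000 / 689,100,000 = 26.371 ‰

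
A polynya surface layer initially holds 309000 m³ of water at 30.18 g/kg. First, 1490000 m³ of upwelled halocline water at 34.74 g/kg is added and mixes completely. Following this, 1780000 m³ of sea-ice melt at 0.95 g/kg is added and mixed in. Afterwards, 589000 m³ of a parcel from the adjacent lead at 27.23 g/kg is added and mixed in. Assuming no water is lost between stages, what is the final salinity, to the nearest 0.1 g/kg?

Weighted by volume,
Initial salt = 309,000×30.18 = 9,325,620
After stage 1: salt = 9,325,620 + 1,490,000×34.74 = 61,088,220; volume = 1,799,000 m³; S = 33.957 g/kg
After stage 2: salt = 61,088,220 + 1,780,000×0.95 = 62,779,220; volume = 3,579,000 m³; S = 17.541 g/kg
After stage 3: salt = 62,779,220 + 589,000×27.23 = 78,817,690; volume = 4,168,000 m³
S = 78,817,690 / 4,168,000 = 18.9102 g/kg

18.9 g/kg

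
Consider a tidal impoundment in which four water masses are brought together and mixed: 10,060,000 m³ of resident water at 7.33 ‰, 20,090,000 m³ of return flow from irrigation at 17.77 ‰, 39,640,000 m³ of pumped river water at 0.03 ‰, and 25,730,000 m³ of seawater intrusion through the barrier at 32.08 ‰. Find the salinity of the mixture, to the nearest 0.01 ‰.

13.16 ‰

Total salt / total volume:
salt = 10,060,000×7.33 + 20,090,000×17.77 + 39,640,000×0.03 + 25,730,000×32.08 = 73,739,800 + 356,999,300 + 1,189,200 + 825,418,400 = 1,257,346,700
volume = 10,060,000 + 20,090,000 + 39,640,000 + 25,730,000 = 95,520,000 m³
S = 1,257,346,700 / 95,520,000 = 13.1632 ‰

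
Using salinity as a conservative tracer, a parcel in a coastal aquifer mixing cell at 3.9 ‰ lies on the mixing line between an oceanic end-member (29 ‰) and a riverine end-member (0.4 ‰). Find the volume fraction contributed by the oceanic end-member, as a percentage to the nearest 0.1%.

Let g be the oceanic fraction. Salt balance per unit volume:
g×29 + (1−g)×0.4 = 3.9
g = (3.9 − 0.4) / (29 − 0.4) = 3.5/28.6 = 0.1224

12.2%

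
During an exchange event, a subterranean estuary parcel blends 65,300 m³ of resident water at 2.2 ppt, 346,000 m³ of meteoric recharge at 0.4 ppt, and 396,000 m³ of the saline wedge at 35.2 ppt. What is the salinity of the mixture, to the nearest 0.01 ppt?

17.62 ppt

Weighted by volume,
salt = 65,300×2.2 + 346,000×0.4 + 396,000×35.2 = 143,660 + 138,400 + 13,939,200 = 14,221,260
volume = 65,300 + 346,000 + 396,000 = 807,300 m³
S = 14,221,260 / 807,300 = 17.6158 ppt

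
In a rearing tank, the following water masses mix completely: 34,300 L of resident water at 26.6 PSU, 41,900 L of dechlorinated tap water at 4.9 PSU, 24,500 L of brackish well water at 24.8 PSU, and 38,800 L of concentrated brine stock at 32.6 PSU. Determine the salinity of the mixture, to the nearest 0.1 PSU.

21.4 PSU

By conservation of dissolved salt,
salt = 34,300×26.6 + 41,900×4.9 + 24,500×24.8 + 38,800×32.6 = 912,380 + 205,310 + 607,600 + 1,264,880 = 2,990,170
volume = 34,300 + 41,900 + 24,500 + 38,800 = 139,500 L
S = 2,990,170 / 139,500 = 21.435 PSU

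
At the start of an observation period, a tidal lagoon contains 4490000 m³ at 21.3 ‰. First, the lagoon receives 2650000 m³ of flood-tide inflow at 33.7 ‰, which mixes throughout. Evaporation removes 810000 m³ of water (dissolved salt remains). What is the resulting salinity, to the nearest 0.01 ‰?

29.22 ‰

After mixing: salt = 4,490,000×21.3 + 2,650,000×33.7 = 184,942,000; volume = 7,140,000 m³
After evaporation: salt unchanged = 184,942,000; volume = 7,140,000 − 810,000 = 6,330,000 m³
S = 184,942,000 / 6,330,000 = 29.2167 ‰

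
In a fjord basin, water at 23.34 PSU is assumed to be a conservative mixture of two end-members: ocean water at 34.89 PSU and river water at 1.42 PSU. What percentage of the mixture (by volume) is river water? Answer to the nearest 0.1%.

Let f be the freshwater fraction. Salt balance per unit volume:
f×1.42 + (1−f)×34.89 = 23.34
f = (34.89 − 23.34) / (34.89 − 1.42) = 11.55/33.47 = 0.3451

34.5%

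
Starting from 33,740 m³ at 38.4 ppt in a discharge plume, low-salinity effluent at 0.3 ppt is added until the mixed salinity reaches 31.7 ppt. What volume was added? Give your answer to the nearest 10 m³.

Salt balance: 33,740×38.4 + V×0.3 = (33,740+V)×31.7
1,295,616 + 0.3V = 1,069,558 + 31.7V
226,058 = 31.4V
V = 7,199.3 m³

7200 m³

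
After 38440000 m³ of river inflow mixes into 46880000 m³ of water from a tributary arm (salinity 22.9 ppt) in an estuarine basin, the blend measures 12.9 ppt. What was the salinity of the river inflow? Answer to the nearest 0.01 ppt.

Salt balance: 46,880,000×22.9 + 38,440,000×S = 85,320,000×12.9
1,073,552,000 + 38,440,000·S = 1,100,628,000
S = (1,100,628,000 − 1,073,552,000) / 38,440,000 = 0.7044 ppt

0.70 ppt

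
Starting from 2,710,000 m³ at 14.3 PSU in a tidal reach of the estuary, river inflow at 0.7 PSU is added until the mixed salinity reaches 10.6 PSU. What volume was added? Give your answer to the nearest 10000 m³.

1010000 m³

Salt balance: 2,710,000×14.3 + V×0.7 = (2,710,000+V)×10.6
38,753,000 + 0.7V = 28,726,000 + 10.6V
10,027,000 = 9.9V
V = 1,012,828.28 m³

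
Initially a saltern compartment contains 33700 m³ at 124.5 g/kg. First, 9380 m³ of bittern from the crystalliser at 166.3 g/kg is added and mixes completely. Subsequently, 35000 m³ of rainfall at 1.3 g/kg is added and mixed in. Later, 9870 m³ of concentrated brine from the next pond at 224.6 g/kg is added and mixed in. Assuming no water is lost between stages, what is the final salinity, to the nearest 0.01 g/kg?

By conservation of dissolved salt,
Initial salt = 33,700×124.5 = 4,195,650
After stage 1: salt = 4,195,650 + 9,380×166.3 = 5,755,544; volume = 43,080 m³; S = 133.601 g/kg
After stage 2: salt = 5,755,544 + 35,000×1.3 = 5,801,044; volume = 78,080 m³; S = 74.296 g/kg
After stage 3: salt = 5,801,044 + 9,870×224.6 = 8,017,846; volume = 87,950 m³
S = 8,017,846 / 87,950 = 91.1637 g/kg

91.16 g/kg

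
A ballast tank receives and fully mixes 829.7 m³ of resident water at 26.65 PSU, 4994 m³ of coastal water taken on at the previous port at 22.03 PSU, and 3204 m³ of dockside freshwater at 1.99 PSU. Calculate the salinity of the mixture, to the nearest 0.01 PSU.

Mass of salt is conserved:
salt = 829.7×26.65 + 4,994×22.03 + 3,204×1.99 = 22,111.505 + 110,017.82 + 6,375.96 = 138,505.285
volume = 829.7 + 4,994 + 3,204 = 9,027.7 m³
S = 138,505.285 / 9,027.7 = 15.3423 PSU

15.34 PSU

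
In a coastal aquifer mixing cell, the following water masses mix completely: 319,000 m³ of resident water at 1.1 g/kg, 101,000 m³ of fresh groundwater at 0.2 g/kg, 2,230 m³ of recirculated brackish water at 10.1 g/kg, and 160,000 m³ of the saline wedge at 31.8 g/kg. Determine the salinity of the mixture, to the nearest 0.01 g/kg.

Mass of salt is conserved:
salt = 319,000×1.1 + 101,000×0.2 + 2,230×10.1 + 160,000×31.8 = 350,900 + 20,200 + 22,523 + 5,088,000 = 5,481,623
volume = 319,000 + 101,000 + 2,230 + 160,000 = 582,230 m³
S = 5,481,623 / 582,230 = 9.4149 g/kg

9.41 g/kg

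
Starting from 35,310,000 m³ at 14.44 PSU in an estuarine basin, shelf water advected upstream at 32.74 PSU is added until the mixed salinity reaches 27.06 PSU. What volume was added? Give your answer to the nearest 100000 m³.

Salt balance: 35,310,000×14.44 + V×32.74 = (35,310,000+V)×27.06
509,876,400 + 32.74V = 955,488,600 + 27.06V
445,612,200 = 5.68V
V = 78,452,852.11 m³

78500000 m³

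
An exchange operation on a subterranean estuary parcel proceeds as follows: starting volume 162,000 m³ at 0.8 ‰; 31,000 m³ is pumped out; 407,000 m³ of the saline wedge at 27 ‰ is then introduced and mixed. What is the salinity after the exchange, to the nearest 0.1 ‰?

20.6 ‰

Remaining after removal: 131,000 m³ at 0.8 ‰ (salt = 104,800)
After addition: salt = 104,800 + 407,000×27 = 11,093,800; volume = 538,000 m³
S = 11,093,800 / 538,000 = 20.6204 ‰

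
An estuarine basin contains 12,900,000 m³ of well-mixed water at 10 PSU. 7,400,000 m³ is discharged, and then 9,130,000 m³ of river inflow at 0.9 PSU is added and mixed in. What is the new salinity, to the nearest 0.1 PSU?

4.3 PSU

Remaining after removal: 5,500,000 m³ at 10 PSU (salt = 55,000,000)
After addition: salt = 55,000,000 + 9,130,000×0.9 = 63,217,000; volume = 14,630,000 m³
S = 63,217,000 / 14,630,000 = 4.3211 PSU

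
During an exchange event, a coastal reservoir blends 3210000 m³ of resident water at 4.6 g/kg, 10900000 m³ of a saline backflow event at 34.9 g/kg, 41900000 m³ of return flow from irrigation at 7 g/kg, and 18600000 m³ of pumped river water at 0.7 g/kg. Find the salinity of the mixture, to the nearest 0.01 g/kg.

9.40 g/kg

Conserving salt mass:
salt = 3,210,000×4.6 + 10,900,000×34.9 + 41,900,000×7 + 18,600,000×0.7 = 14,766,000 + 380,410,000 + 293,300,000 + 13,020,000 = 701,496,000
volume = 3,210,000 + 10,900,000 + 41,900,000 + 18,600,000 = 74,610,000 m³
S = 701,496,000 / 74,610,000 = 9.4022 g/kg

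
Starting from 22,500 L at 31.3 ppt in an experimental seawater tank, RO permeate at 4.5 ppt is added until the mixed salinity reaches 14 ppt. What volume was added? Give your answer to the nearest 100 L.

41000 L

Salt balance: 22,500×31.3 + V×4.5 = (22,500+V)×14
704,250 + 4.5V = 315,000 + 14V
389,250 = 9.5V
V = 40,973.68 L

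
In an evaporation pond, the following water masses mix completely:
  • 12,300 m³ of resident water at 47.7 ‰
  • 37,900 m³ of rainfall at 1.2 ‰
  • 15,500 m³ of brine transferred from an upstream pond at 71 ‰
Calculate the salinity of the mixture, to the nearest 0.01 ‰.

Mass of salt is conserved:
salt = 12,300×47.7 + 37,900×1.2 + 15,500×71 = 586,710 + 45,480 + 1,100,500 = 1,732,690
volume = 12,300 + 37,900 + 15,500 = 65,700 m³
S = 1,732,690 / 65,700 = 26.3728 ‰

26.37 ‰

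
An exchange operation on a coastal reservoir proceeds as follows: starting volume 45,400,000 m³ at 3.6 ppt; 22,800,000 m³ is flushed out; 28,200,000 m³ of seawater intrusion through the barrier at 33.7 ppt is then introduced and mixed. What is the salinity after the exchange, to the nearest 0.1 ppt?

20.3 ppt

Remaining after removal: 22,600,000 m³ at 3.6 ppt (salt = 81,360,000)
After addition: salt = 81,360,000 + 28,200,000×33.7 = 1,031,700,000; volume = 50,800,000 m³
S = 1,031,700,000 / 50,800,000 = 20.3091 ppt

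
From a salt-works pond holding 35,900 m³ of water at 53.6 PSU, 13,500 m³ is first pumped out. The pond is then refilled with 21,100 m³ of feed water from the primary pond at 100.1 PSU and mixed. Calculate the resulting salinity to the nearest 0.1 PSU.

Remaining after removal: 22,400 m³ at 53.6 PSU (salt = 1,200,640)
After addition: salt = 1,200,640 + 21,100×100.1 = 3,312,750; volume = 43,500 m³
S = 3,312,750 / 43,500 = 76.1552 PSU

76.2 PSU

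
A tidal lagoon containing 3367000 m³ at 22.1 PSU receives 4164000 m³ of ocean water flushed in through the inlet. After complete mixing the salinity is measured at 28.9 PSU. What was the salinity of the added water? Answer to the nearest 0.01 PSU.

34.40 PSU

Salt balance: 3,367,000×22.1 + 4,164,000×S = 7,531,000×28.9
74,410,700 + 4,164,000·S = 217,645,900
S = (217,645,900 − 74,410,700) / 4,164,000 = 34.3985 PSU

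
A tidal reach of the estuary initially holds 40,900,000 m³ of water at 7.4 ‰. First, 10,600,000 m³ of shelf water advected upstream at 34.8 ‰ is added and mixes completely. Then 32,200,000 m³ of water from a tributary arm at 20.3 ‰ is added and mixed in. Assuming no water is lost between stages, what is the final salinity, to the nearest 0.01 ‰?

15.83 ‰

By conservation of dissolved salt,
Initial salt = 40,900,000×7.4 = 302,660,000
After stage 1: salt = 302,660,000 + 10,600,000×34.8 = 671,540,000; volume = 51,500,000 m³; S = 13.04 ‰
After stage 2: salt = 671,540,000 + 32,200,000×20.3 = 1,325,200,000; volume = 83,700,000 m³
S = 1,325,200,000 / 83,700,000 = 15.8327 ‰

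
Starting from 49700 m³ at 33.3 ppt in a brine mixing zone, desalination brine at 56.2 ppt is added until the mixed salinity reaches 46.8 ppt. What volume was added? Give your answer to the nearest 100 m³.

Salt balance: 49,700×33.3 + V×56.2 = (49,700+V)×46.8
1,655,010 + 56.2V = 2,325,960 + 46.8V
670,950 = 9.4V
V = 71,377.66 m³

71400 m³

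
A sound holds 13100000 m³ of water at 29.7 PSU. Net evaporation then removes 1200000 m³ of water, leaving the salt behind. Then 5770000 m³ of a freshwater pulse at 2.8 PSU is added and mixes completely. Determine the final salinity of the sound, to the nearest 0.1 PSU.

22.9 PSU

After evaporation: salt = 13,100,000×29.7 = 389,070,000; volume = 13,100,000 − 1,200,000 = 11,900,000 m³
After mixing: salt = 389,070,000 + 5,770,000×2.8 = 405,226,000; volume = 11,900,000 + 5,770,000 = 17,670,000 m³
S = 405,226,000 / 17,670,000 = 22.933 PSU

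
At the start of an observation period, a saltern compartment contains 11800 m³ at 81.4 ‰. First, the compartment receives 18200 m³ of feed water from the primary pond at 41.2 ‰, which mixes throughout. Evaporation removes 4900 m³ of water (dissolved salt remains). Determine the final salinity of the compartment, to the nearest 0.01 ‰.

68.14 ‰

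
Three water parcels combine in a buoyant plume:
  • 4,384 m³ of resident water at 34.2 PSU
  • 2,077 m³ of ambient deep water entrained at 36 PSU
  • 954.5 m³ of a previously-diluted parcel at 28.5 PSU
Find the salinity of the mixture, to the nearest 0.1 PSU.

34.0 PSU

Weighted by volume,
salt = 4,384×34.2 + 2,077×36 + 954.5×28.5 = 149,932.8 + 74,772 + 27,203.25 = 251,908.05
volume = 4,384 + 2,077 + 954.5 = 7,415.5 m³
S = 251,908.05 / 7,415.5 = 33.97 PSU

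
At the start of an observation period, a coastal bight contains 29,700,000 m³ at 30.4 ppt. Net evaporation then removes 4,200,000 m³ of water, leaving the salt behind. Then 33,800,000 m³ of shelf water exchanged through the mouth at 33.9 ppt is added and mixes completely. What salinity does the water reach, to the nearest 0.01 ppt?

34.55 ppt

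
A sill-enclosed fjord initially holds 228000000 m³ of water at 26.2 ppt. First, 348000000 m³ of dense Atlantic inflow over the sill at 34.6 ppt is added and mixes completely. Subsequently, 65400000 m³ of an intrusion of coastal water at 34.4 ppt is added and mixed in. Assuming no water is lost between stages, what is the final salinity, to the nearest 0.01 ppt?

Conserving salt mass:
Initial salt = 228,000,000×26.2 = 5,973,600,000
After stage 1: salt = 5,973,600,000 + 348,000,000×34.6 = 18,014,400,000; volume = 576,000,000 m³; S = 31.275 ppt
After stage 2: salt = 18,014,400,000 + 65,400,000×34.4 = 20,264,160,000; volume = 641,400,000 m³
S = 20,264,160,000 / 641,400,000 = 31.5936 ppt

31.59 ppt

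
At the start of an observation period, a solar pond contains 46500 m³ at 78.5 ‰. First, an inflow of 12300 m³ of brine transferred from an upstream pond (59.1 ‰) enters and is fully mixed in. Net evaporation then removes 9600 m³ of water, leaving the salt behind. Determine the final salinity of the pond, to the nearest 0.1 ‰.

89.0 ‰

After mixing: salt = 46,500×78.5 + 12,300×59.1 = 4,377,180; volume = 58,800 m³
After evaporation: salt unchanged = 4,377,180; volume = 58,800 − 9,600 = 49,200 m³
S = 4,377,180 / 49,200 = 88.9671 ‰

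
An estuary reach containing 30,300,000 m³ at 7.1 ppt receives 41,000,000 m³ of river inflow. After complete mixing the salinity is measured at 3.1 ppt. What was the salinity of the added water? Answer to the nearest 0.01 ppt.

Salt balance: 30,300,000×7.1 + 41,000,000×S = 71,300,000×3.1
215,130,000 + 41,000,000·S = 221,030,000
S = (221,030,000 − 215,130,000) / 41,000,000 = 0.1439 ppt

0.14 ppt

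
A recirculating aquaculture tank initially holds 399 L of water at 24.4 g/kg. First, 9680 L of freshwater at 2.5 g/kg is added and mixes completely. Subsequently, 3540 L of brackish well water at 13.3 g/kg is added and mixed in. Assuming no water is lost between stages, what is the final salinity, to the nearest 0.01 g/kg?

5.95 g/kg

Conserving salt mass:
Initial salt = 399×24.4 = 9,735.6
After stage 1: salt = 9,735.6 + 9,680×2.5 = 33,935.6; volume = 10,079 L; S = 3.367 g/kg
After stage 2: salt = 33,935.6 + 3,540×13.3 = 81,017.6; volume = 13,619 L
S = 81,017.6 / 13,619 = 5.9489 g/kg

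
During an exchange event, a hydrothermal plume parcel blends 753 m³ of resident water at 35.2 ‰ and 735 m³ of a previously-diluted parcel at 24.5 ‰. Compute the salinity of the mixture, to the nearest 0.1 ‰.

29.9 ‰

Mass of salt is conserved:
salt = 753×35.2 + 735×24.5 = 26,505.6 + 18,007.5 = 44,513.1
volume = 753 + 735 = 1,488 m³
S = 44,513.1 / 1,488 = 29.915 ‰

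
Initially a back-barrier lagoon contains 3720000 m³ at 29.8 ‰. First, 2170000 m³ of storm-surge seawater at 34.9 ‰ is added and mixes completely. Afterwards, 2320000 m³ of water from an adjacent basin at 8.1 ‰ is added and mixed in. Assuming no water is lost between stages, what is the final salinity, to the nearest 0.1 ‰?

By conservation of dissolved salt,
Initial salt = 3,720,000×29.8 = 110,856,000
After stage 1: salt = 110,856,000 + 2,170,000×34.9 = 186,589,000; volume = 5,890,000 m³; S = 31.679 ‰
After stage 2: salt = 186,589,000 + 2,320,000×8.1 = 205,381,000; volume = 8,210,000 m³
S = 205,381,000 / 8,210,000 = 25.016 ‰

25.0 ‰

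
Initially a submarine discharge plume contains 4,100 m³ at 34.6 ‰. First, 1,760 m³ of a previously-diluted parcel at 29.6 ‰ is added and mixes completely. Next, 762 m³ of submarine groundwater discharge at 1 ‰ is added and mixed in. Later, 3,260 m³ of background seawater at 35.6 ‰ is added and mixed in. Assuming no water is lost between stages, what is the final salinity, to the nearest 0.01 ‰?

31.45 ‰

Total salt / total volume:
Initial salt = 4,100×34.6 = 141,860
After stage 1: salt = 141,860 + 1,760×29.6 = 193,956; volume = 5,860 m³; S = 33.098 ‰
After stage 2: salt = 193,956 + 762×1 = 194,718; volume = 6,622 m³; S = 29.405 ‰
After stage 3: salt = 194,718 + 3,260×35.6 = 310,774; volume = 9,882 m³
S = 310,774 / 9,882 = 31.4485 ‰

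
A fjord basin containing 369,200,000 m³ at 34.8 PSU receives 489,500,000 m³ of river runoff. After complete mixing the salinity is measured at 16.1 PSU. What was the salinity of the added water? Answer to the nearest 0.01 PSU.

2.00 PSU

Salt balance: 369,200,000×34.8 + 489,500,000×S = 858,700,000×16.1
12,848,160,000 + 489,500,000·S = 13,825,070,000
S = (13,825,070,000 − 12,848,160,000) / 489,500,000 = 1.9957 PSU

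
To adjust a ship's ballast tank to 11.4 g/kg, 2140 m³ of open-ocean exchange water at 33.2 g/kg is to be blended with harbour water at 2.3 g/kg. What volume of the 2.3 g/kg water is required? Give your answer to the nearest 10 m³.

Salt balance: 2,140×33.2 + V×2.3 = (2,140+V)×11.4
71,048 + 2.3V = 24,396 + 11.4V
46,652 = 9.1V
V = 5,126.59 m³

5130 m³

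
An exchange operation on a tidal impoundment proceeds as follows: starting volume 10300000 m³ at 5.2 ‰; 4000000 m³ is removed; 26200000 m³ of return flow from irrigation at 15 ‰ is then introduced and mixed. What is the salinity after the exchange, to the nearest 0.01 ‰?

13.10 ‰

Remaining after removal: 6,300,000 m³ at 5.2 ‰ (salt = 32,760,000)
After addition: salt = 32,760,000 + 26,200,000×15 = 425,760,000; volume = 32,500,000 m³
S = 425,760,000 / 32,500,000 = 13.1003 ‰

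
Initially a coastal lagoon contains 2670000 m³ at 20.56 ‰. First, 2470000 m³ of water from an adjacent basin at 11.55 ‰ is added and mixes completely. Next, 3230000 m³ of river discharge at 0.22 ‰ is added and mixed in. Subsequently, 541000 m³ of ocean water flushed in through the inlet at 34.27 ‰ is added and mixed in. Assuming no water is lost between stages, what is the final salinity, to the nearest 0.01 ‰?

11.52 ‰

Conserving salt mass:
Initial salt = 2,670,000×20.56 = 54,895,200
After stage 1: salt = 54,895,200 + 2,470,000×11.55 = 83,423,700; volume = 5,140,000 m³; S = 16.23 ‰
After stage 2: salt = 83,423,700 + 3,230,000×0.22 = 84,134,300; volume = 8,370,000 m³; S = 10.052 ‰
After stage 3: salt = 84,134,300 + 541,000×34.27 = 102,674,370; volume = 8,911,000 m³
S = 102,674,370 / 8,911,000 = 11.5222 ‰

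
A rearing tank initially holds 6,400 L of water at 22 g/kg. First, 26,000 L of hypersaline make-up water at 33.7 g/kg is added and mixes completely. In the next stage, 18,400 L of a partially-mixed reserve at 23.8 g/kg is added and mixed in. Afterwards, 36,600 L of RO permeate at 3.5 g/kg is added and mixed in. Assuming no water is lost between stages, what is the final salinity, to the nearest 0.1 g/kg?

18.1 g/kg

By conservation of dissolved salt,
Initial salt = 6,400×22 = 140,800
After stage 1: salt = 140,800 + 26,000×33.7 = 1,017,000; volume = 32,400 L; S = 31.389 g/kg
After stage 2: salt = 1,017,000 + 18,400×23.8 = 1,454,920; volume = 50,800 L; S = 28.64 g/kg
After stage 3: salt = 1,454,920 + 36,600×3.5 = 1,583,020; volume = 87,400 L
S = 1,583,020 / 87,400 = 18.1124 g/kg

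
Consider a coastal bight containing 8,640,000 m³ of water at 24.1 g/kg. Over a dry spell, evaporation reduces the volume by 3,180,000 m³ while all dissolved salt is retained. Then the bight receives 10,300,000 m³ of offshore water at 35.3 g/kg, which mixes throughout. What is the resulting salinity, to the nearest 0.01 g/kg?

After evaporation: salt = 8,640,000×24.1 = 208,224,000; volume = 8,640,000 − 3,180,000 = 5,460,000 m³
After mixing: salt = 208,224,000 + 10,300,000×35.3 = 571,814,000; volume = 5,460,000 + 10,300,000 = 15,760,000 m³
S = 571,814,000 / 15,760,000 = 36.2826 g/kg

36.28 g/kg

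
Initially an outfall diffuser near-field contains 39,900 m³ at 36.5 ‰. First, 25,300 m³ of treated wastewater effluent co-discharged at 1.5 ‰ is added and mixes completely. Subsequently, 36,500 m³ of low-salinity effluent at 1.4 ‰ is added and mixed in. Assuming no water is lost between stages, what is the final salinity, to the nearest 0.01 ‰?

15.20 ‰

Salt balance:
Initial salt = 39,900×36.5 = 1,456,350
After stage 1: salt = 1,456,350 + 25,300×1.5 = 1,494,300; volume = 65,200 m³; S = 22.919 ‰
After stage 2: salt = 1,494,300 + 36,500×1.4 = 1,545,400; volume = 101,700 m³
S = 1,545,400 / 101,700 = 15.1957 ‰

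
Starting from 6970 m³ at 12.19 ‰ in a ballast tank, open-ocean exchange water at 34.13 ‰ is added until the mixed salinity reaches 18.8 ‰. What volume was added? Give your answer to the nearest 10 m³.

3010 m³

Salt balance: 6,970×12.19 + V×34.13 = (6,970+V)×18.8
84,964.3 + 34.13V = 131,036 + 18.8V
46,071.7 = 15.33V
V = 3,005.33 m³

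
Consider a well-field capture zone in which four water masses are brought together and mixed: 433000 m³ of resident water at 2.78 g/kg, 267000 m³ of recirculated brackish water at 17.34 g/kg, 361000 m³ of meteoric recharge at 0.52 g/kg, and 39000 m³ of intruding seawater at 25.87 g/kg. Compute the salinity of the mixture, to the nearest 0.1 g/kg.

6.4 g/kg

Salt balance:
salt = 433,000×2.78 + 267,000×17.34 + 361,000×0.52 + 39,000×25.87 = 1,203,740 + 4,629,780 + 187,720 + 1,008,930 = 7,030,170
volume = 433,000 + 267,000 + 361,000 + 39,000 = 1,100,000 m³
S = 7,030,170 / 1,100,000 = 6.391 g/kg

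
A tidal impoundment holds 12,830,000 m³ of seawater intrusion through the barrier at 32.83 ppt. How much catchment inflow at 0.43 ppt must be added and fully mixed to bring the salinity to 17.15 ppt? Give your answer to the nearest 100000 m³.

12000000 m³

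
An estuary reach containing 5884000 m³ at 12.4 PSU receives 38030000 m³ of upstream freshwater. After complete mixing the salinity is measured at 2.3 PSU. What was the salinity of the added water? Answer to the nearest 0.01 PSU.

0.74 PSU

Salt balance: 5,884,000×12.4 + 38,030,000×S = 43,914,000×2.3
72,961,600 + 38,030,000·S = 101,002,200
S = (101,002,200 − 72,961,600) / 38,030,000 = 0.7373 PSU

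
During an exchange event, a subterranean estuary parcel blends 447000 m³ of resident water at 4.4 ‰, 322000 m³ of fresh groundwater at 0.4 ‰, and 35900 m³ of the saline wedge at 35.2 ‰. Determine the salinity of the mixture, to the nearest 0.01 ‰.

4.17 ‰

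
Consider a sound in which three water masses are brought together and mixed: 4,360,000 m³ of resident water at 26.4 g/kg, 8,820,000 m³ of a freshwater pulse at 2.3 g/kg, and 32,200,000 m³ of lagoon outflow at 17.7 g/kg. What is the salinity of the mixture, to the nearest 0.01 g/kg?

Weighted by volume,
salt = 4,360,000×26.4 + 8,820,000×2.3 + 32,200,000×17.7 = 115,104,000 + 20,286,000 + 569,940,000 = 705,330,000
volume = 4,360,000 + 8,820,000 + 32,200,000 = 45,380,000 m³
S = 705,330,000 / 45,380,000 = 15.5428 g/kg

15.54 g/kg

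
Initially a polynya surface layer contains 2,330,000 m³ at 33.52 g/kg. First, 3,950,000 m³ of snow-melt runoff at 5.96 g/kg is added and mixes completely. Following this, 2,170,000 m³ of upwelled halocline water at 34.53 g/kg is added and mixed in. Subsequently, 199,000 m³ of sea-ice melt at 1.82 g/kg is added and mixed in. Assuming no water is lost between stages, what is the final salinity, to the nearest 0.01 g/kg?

By conservation of dissolved salt,
Initial salt = 2,330,000×33.52 = 78,101,600
After stage 1: salt = 78,101,600 + 3,950,000×5.96 = 101,643,600; volume = 6,280,000 m³; S = 16.185 g/kg
After stage 2: salt = 101,643,600 + 2,170,000×34.53 = 176,573,700; volume = 8,450,000 m³; S = 20.896 g/kg
After stage 3: salt = 176,573,700 + 199,000×1.82 = 176,935,880; volume = 8,649,000 m³
S = 176,935,880 / 8,649,000 = 20.4574 g/kg

20.46 g/kg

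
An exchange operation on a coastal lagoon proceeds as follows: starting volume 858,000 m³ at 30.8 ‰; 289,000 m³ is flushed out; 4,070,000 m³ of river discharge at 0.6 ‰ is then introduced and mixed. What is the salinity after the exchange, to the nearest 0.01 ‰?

Remaining after removal: 569,000 m³ at 30.8 ‰ (salt = 17,525,200)
After addition: salt = 17,525,200 + 4,070,000×0.6 = 19,967,200; volume = 4,639,000 m³
S = 19,967,200 / 4,639,000 = 4.3042 ‰

4.30 ‰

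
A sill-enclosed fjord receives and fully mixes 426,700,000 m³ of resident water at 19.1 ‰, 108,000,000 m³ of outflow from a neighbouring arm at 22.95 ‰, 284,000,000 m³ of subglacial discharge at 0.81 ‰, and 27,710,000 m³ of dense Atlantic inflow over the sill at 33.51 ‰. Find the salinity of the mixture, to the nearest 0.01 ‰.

13.93 ‰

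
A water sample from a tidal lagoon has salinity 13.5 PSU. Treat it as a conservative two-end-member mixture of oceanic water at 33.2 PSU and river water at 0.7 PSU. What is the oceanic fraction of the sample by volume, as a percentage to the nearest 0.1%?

39.4%

Let g be the oceanic fraction. Salt balance per unit volume:
g×33.2 + (1−g)×0.7 = 13.5
g = (13.5 − 0.7) / (33.2 − 0.7) = 12.8/32.5 = 0.3938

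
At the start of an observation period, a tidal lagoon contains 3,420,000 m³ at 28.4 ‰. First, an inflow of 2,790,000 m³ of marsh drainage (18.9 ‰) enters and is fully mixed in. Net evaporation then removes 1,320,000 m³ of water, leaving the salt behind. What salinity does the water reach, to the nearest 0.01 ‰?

30.65 ‰

After mixing: salt = 3,420,000×28.4 + 2,790,000×18.9 = 149,859,000; volume = 6,210,000 m³
After evaporation: salt unchanged = 149,859,000; volume = 6,210,000 − 1,320,000 = 4,890,000 m³
S = 149,859,000 / 4,890,000 = 30.646 ‰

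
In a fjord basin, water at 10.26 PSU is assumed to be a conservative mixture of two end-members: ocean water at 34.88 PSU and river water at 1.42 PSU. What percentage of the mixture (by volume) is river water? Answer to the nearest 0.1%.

73.6%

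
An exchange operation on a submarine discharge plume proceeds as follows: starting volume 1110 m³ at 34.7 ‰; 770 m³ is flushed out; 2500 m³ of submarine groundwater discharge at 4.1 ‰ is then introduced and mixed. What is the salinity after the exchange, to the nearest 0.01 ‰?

Remaining after removal: 340 m³ at 34.7 ‰ (salt = 11,798)
After addition: salt = 11,798 + 2,500×4.1 = 22,048; volume = 2,840 m³
S = 22,048 / 2,840 = 7.7634 ‰

7.76 ‰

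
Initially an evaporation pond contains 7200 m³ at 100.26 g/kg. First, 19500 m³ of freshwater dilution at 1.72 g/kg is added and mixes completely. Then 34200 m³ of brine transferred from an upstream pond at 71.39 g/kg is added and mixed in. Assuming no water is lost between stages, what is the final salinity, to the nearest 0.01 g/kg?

52.50 g/kg

Weighted by volume,
Initial salt = 7,200×100.26 = 721,872
After stage 1: salt = 721,872 + 19,500×1.72 = 755,412; volume = 26,700 m³; S = 28.293 g/kg
After stage 2: salt = 755,412 + 34,200×71.39 = 3,196,950; volume = 60,900 m³
S = 3,196,950 / 60,900 = 52.4951 g/kg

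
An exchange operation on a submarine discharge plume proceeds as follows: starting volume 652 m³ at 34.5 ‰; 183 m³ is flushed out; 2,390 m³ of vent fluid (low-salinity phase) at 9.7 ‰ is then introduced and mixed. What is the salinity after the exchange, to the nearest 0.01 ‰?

Remaining after removal: 469 m³ at 34.5 ‰ (salt = 16,180.5)
After addition: salt = 16,180.5 + 2,390×9.7 = 39,363.5; volume = 2,859 m³
S = 39,363.5 / 2,859 = 13.7683 ‰

13.77 ‰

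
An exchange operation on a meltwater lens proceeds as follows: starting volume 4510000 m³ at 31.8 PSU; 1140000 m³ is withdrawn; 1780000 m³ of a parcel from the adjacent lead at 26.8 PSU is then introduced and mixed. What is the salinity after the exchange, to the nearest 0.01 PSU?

30.07 PSU

Remaining after removal: 3,370,000 m³ at 31.8 PSU (salt = 107,166,000)
After addition: salt = 107,166,000 + 1,780,000×26.8 = 154,870,000; volume = 5,150,000 m³
S = 154,870,000 / 5,150,000 = 30.0718 PSU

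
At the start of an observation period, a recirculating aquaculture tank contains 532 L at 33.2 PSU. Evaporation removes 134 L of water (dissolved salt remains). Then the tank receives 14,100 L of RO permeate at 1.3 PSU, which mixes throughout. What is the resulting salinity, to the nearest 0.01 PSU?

2.48 PSU

After evaporation: salt = 532×33.2 = 17,662.4; volume = 532 − 134 = 398 L
After mixing: salt = 17,662.4 + 14,100×1.3 = 35,992.4; volume = 398 + 14,100 = 14,498 L
S = 35,992.4 / 14,498 = 2.4826 PSU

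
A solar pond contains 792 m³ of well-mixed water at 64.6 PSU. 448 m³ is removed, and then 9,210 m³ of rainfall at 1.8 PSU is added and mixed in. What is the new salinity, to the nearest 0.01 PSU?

4.06 PSU

Remaining after removal: 344 m³ at 64.6 PSU (salt = 22,222.4)
After addition: salt = 22,222.4 + 9,210×1.8 = 38,800.4; volume = 9,554 m³
S = 38,800.4 / 9,554 = 4.0612 PSU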